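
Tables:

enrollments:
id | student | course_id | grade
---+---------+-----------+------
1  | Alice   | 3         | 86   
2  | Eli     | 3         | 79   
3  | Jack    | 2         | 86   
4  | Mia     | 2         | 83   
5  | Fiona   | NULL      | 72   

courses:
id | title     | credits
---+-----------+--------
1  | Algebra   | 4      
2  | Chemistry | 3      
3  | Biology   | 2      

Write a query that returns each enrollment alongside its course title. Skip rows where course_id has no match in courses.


INNER JOIN keeps only enrollments rows whose course_id matches an id in courses. Walk through each enrollment:
  - enrollment 1 (Alice): course_id=3 -> matches Biology
  - enrollment 2 (Eli): course_id=3 -> matches Biology
  - enrollment 3 (Jack): course_id=2 -> matches Chemistry
  - enrollment 4 (Mia): course_id=2 -> matches Chemistry
  - enrollment 5 (Fiona): course_id=NULL, no match -> dropped
So 1 of 5 rows is dropped.

SQL:
SELECT a.student, b.title AS course
FROM enrollments a
INNER JOIN courses b ON a.course_id = b.id

Result:
student | course   
--------+----------
Alice   | Biology  
Eli     | Biology  
Jack    | Chemistry
Mia     | Chemistry


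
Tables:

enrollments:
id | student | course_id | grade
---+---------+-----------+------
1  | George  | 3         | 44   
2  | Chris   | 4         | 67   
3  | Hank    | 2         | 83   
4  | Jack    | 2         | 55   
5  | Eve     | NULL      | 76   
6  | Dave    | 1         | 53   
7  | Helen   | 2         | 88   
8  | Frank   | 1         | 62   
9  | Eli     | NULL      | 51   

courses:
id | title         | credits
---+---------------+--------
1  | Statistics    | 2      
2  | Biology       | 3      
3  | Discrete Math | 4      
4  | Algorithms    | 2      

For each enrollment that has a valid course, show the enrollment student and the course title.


INNER JOIN keeps only enrollments rows whose course_id matches an id in courses. Walk through each enrollment:
  - enrollment 1 (George): course_id=3 -> matches Discrete Math
  - enrollment 2 (Chris): course_id=4 -> matches Algorithms
  - enrollment 3 (Hank): course_id=2 -> matches Biology
  - enrollment 4 (Jack): course_id=2 -> matches Biology
  - enrollment 5 (Eve): course_id=NULL, no match -> dropped
  - enrollment 6 (Dave): course_id=1 -> matches Statistics
  - enrollment 7 (Helen): course_id=2 -> matches Biology
  - enrollment 8 (Frank): course_id=1 -> matches Statistics
  - enrollment 9 (Eli): course_id=NULL, no match -> dropped
So 2 of 9 rows are dropped.

SQL:
SELECT a.student, b.title AS course
FROM enrollments a
INNER JOIN courses b ON a.course_id = b.id

Result:
student | course       
--------+--------------
George  | Discrete Math
Chris   | Algorithms   
Hank    | Biology      
Jack    | Biology      
Dave    | Statistics   
Helen   | Biology      
Frank   | Statistics   


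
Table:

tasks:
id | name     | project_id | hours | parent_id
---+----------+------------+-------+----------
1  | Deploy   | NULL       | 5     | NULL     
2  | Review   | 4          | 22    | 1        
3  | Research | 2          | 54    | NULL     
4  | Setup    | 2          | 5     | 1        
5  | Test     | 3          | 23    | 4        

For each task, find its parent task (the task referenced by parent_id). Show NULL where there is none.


This is a self-join: tasks is joined to a second copy of itself, matching each row's parent_id to another row's id. Use LEFT JOIN so rows with parent_id=NULL are kept.
  - task 1 (Deploy): parent_id=NULL -> NULL
  - task 2 (Review): parent_id=1 -> Deploy
  - task 3 (Research): parent_id=NULL -> NULL
  - task 4 (Setup): parent_id=1 -> Deploy
  - task 5 (Test): parent_id=4 -> Setup

SQL:
SELECT a.name AS item, b.name AS parent
FROM tasks a
LEFT JOIN tasks b ON a.parent_id = b.id

Result:
item     | parent
---------+-------
Deploy   | NULL  
Review   | Deploy
Research | NULL  
Setup    | Deploy
Test     | Setup 


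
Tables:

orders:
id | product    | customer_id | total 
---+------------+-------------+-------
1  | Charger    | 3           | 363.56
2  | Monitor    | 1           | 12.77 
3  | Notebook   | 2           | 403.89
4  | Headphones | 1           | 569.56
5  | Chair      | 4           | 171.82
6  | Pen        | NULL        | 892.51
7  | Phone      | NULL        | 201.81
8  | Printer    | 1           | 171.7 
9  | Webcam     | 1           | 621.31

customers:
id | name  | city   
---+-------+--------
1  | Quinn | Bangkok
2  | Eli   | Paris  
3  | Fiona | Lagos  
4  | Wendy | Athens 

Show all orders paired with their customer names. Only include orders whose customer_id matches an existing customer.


INNER JOIN keeps only orders rows whose customer_id matches an id in customers. Walk through each order:
  - order 1 (Charger): customer_id=3 -> matches Fiona
  - order 2 (Monitor): customer_id=1 -> matches Quinn
  - order 3 (Notebook): customer_id=2 -> matches Eli
  - order 4 (Headphones): customer_id=1 -> matches Quinn
  - order 5 (Chair): customer_id=4 -> matches Wendy
  - order 6 (Pen): customer_id=NULL, no match -> dropped
  - order 7 (Phone): customer_id=NULL, no match -> dropped
  - order 8 (Printer): customer_id=1 -> matches Quinn
  - order 9 (Webcam): customer_id=1 -> matches Quinn
So 2 of 9 rows are dropped.

SQL:
SELECT a.product, b.name AS customer
FROM orders a
INNER JOIN customers b ON a.customer_id = b.id

Result:
product    | customer
-----------+---------
Charger    | Fiona   
Monitor    | Quinn   
Notebook   | Eli     
Headphones | Quinn   
Chair      | Wendy   
Printer    | Quinn   
Webcam     | Quinn   


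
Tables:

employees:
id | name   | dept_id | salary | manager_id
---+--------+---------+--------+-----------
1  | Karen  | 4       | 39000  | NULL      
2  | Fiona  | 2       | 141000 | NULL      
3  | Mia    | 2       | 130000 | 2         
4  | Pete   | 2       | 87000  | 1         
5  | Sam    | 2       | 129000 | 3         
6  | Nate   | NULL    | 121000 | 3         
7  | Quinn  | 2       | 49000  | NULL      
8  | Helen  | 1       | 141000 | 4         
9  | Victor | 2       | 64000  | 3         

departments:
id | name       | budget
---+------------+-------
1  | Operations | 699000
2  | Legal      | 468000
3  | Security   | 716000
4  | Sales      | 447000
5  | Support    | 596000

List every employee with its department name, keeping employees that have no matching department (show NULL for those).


LEFT JOIN keeps every row from employees (the left table); where dept_id has no match in departments, the department columns become NULL. Walk through each employee:
  - employee 1 (Karen): dept_id=4 -> matches Sales
  - employee 2 (Fiona): dept_id=2 -> matches Legal
  - employee 3 (Mia): dept_id=2 -> matches Legal
  - employee 4 (Pete): dept_id=2 -> matches Legal
  - employee 5 (Sam): dept_id=2 -> matches Legal
  - employee 6 (Nate): dept_id=NULL, no match -> kept with NULL
  - employee 7 (Quinn): dept_id=2 -> matches Legal
  - employee 8 (Helen): dept_id=1 -> matches Operations
  - employee 9 (Victor): dept_id=2 -> matches Legal
All 9 rows appear; 1 has NULL department.

SQL:
SELECT a.name, b.name AS department
FROM employees a
LEFT JOIN departments b ON a.dept_id = b.id

Result:
name   | department
-------+-----------
Karen  | Sales     
Fiona  | Legal     
Mia    | Legal     
Pete   | Legal     
Sam    | Legal     
Nate   | NULL      
Quinn  | Legal     
Helen  | Operations
Victor | Legal     


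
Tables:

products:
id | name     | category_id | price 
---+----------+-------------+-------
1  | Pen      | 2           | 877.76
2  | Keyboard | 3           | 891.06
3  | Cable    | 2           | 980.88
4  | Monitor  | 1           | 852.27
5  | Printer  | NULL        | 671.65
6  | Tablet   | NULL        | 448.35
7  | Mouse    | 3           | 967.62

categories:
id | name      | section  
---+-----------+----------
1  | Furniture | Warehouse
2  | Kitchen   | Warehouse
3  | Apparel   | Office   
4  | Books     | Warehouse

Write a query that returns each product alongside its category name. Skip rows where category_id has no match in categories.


INNER JOIN keeps only products rows whose category_id matches an id in categories. Walk through each product:
  - product 1 (Pen): category_id=2 -> matches Kitchen
  - product 2 (Keyboard): category_id=3 -> matches Apparel
  - product 3 (Cable): category_id=2 -> matches Kitchen
  - product 4 (Monitor): category_id=1 -> matches Furniture
  - product 5 (Printer): category_id=NULL, no match -> dropped
  - product 6 (Tablet): category_id=NULL, no match -> dropped
  - product 7 (Mouse): category_id=3 -> matches Apparel
So 2 of 7 rows are dropped.

SQL:
SELECT a.name, b.name AS category
FROM products a
INNER JOIN categories b ON a.category_id = b.id

Result:
name     | category 
---------+----------
Pen      | Kitchen  
Keyboard | Apparel  
Cable    | Kitchen  
Monitor  | Furniture
Mouse    | Apparel  


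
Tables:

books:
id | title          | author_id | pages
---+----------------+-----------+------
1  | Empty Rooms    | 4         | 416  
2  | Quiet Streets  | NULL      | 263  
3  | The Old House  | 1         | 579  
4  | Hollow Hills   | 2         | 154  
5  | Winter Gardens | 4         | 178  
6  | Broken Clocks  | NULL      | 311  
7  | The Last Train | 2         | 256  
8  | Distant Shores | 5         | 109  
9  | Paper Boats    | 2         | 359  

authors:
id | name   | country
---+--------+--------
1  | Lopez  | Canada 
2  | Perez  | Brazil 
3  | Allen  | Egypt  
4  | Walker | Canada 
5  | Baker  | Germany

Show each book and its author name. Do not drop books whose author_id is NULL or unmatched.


LEFT JOIN keeps every row from books (the left table); where author_id has no match in authors, the author columns become NULL. Walk through each book:
  - book 1 (Empty Rooms): author_id=4 -> matches Walker
  - book 2 (Quiet Streets): author_id=NULL, no match -> kept with NULL
  - book 3 (The Old House): author_id=1 -> matches Lopez
  - book 4 (Hollow Hills): author_id=2 -> matches Perez
  - book 5 (Winter Gardens): author_id=4 -> matches Walker
  - book 6 (Broken Clocks): author_id=NULL, no match -> kept with NULL
  - book 7 (The Last Train): author_id=2 -> matches Perez
  - book 8 (Distant Shores): author_id=5 -> matches Baker
  - book 9 (Paper Boats): author_id=2 -> matches Perez
All 9 rows appear; 2 have NULL author.

SQL:
SELECT a.title, b.name AS author
FROM books a
LEFT JOIN authors b ON a.author_id = b.id

Result:
title          | author
---------------+-------
Empty Rooms    | Walker
Quiet Streets  | NULL  
The Old House  | Lopez 
Hollow Hills   | Perez 
Winter Gardens | Walker
Broken Clocks  | NULL  
The Last Train | Perez 
Distant Shores | Baker 
Paper Boats    | Perez 


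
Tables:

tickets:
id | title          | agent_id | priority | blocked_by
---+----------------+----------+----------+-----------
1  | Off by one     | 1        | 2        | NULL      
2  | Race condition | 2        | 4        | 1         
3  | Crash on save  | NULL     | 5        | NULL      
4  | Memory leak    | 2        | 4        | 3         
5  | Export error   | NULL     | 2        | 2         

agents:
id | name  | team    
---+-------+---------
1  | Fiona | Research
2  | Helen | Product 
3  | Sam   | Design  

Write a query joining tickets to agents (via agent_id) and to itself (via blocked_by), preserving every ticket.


Two LEFT JOINs from the same base table tickets: one to agents via agent_id, one to tickets itself via blocked_by. Both are LEFT so every ticket is preserved.
Match against agents:
  - ticket 1 (Off by one): agent_id=1 -> matches Fiona
  - ticket 2 (Race condition): agent_id=2 -> matches Helen
  - ticket 3 (Crash on save): agent_id=NULL, no match -> kept with NULL
  - ticket 4 (Memory leak): agent_id=2 -> matches Helen
  - ticket 5 (Export error): agent_id=NULL, no match -> kept with NULL
Match against tickets (self):
  - ticket 1 (Off by one): blocked_by=NULL -> NULL
  - ticket 2 (Race condition): blocked_by=1 -> Off by one
  - ticket 3 (Crash on save): blocked_by=NULL -> NULL
  - ticket 4 (Memory leak): blocked_by=3 -> Crash on save
  - ticket 5 (Export error): blocked_by=2 -> Race condition

SQL:
SELECT a.title, b.name AS agent, c.title AS blocked_by
FROM tickets a
LEFT JOIN agents b ON a.agent_id = b.id
LEFT JOIN tickets c ON a.blocked_by = c.id

Result:
title          | agent | blocked_by    
---------------+-------+---------------
Off by one     | Fiona | NULL          
Race condition | Helen | Off by one    
Crash on save  | NULL  | NULL          
Memory leak    | Helen | Crash on save 
Export error   | NULL  | Race condition


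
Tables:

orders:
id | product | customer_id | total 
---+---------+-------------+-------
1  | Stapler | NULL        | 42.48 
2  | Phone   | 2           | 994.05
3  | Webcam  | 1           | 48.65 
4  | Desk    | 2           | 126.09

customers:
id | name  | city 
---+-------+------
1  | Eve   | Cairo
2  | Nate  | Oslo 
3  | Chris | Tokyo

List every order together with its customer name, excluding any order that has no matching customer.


INNER JOIN keeps only orders rows whose customer_id matches an id in customers. Walk through each order:
  - order 1 (Stapler): customer_id=NULL, no match -> dropped
  - order 2 (Phone): customer_id=2 -> matches Nate
  - order 3 (Webcam): customer_id=1 -> matches Eve
  - order 4 (Desk): customer_id=2 -> matches Nate
So 1 of 4 rows is dropped.

SQL:
SELECT a.product, b.name AS customer
FROM orders a
INNER JOIN customers b ON a.customer_id = b.id

Result:
product | customer
--------+---------
Phone   | Nate    
Webcam  | Eve     
Desk    | Nate    


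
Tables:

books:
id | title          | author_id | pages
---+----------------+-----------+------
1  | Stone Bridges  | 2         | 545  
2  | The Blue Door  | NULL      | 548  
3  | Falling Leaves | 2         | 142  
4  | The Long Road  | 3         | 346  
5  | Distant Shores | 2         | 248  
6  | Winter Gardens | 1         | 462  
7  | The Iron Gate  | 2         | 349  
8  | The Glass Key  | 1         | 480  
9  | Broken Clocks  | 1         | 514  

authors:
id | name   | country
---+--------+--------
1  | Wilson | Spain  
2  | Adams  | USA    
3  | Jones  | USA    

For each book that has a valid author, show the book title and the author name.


INNER JOIN keeps only books rows whose author_id matches an id in authors. Walk through each book:
  - book 1 (Stone Bridges): author_id=2 -> matches Adams
  - book 2 (The Blue Door): author_id=NULL, no match -> dropped
  - book 3 (Falling Leaves): author_id=2 -> matches Adams
  - book 4 (The Long Road): author_id=3 -> matches Jones
  - book 5 (Distant Shores): author_id=2 -> matches Adams
  - book 6 (Winter Gardens): author_id=1 -> matches Wilson
  - book 7 (The Iron Gate): author_id=2 -> matches Adams
  - book 8 (The Glass Key): author_id=1 -> matches Wilson
  - book 9 (Broken Clocks): author_id=1 -> matches Wilson
So 1 of 9 rows is dropped.

SQL:
SELECT a.title, b.name AS author
FROM books a
INNER JOIN authors b ON a.author_id = b.id

Result:
title          | author
---------------+-------
Stone Bridges  | Adams 
Falling Leaves | Adams 
The Long Road  | Jones 
Distant Shores | Adams 
Winter Gardens | Wilson
The Iron Gate  | Adams 
The Glass Key  | Wilson
Broken Clocks  | Wilson


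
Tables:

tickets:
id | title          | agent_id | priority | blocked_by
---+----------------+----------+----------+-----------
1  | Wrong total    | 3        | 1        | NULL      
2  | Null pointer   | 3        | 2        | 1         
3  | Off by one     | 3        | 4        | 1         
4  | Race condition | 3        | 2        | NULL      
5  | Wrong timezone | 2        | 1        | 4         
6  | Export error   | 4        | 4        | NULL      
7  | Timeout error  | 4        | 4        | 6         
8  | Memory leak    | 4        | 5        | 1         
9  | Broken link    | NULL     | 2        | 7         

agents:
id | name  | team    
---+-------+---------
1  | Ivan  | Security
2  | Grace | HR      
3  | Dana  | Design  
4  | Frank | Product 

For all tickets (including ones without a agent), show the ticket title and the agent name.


LEFT JOIN keeps every row from tickets (the left table); where agent_id has no match in agents, the agent columns become NULL. Walk through each ticket:
  - ticket 1 (Wrong total): agent_id=3 -> matches Dana
  - ticket 2 (Null pointer): agent_id=3 -> matches Dana
  - ticket 3 (Off by one): agent_id=3 -> matches Dana
  - ticket 4 (Race condition): agent_id=3 -> matches Dana
  - ticket 5 (Wrong timezone): agent_id=2 -> matches Grace
  - ticket 6 (Export error): agent_id=4 -> matches Frank
  - ticket 7 (Timeout error): agent_id=4 -> matches Frank
  - ticket 8 (Memory leak): agent_id=4 -> matches Frank
  - ticket 9 (Broken link): agent_id=NULL, no match -> kept with NULL
All 9 rows appear; 1 has NULL agent.

SQL:
SELECT a.title, b.name AS agent
FROM tickets a
LEFT JOIN agents b ON a.agent_id = b.id

Result:
title          | agent
---------------+------
Wrong total    | Dana 
Null pointer   | Dana 
Off by one     | Dana 
Race condition | Dana 
Wrong timezone | Grace
Export error   | Frank
Timeout error  | Frank
Memory leak    | Frank
Broken link    | NULL 


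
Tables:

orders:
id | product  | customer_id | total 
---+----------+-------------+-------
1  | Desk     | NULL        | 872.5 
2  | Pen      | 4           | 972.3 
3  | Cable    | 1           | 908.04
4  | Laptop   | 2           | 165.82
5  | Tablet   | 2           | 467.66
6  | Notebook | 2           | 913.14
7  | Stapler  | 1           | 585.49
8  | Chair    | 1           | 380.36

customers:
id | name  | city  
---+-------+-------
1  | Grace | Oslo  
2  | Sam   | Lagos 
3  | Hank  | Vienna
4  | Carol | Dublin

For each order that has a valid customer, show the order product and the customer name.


INNER JOIN keeps only orders rows whose customer_id matches an id in customers. Walk through each order:
  - order 1 (Desk): customer_id=NULL, no match -> dropped
  - order 2 (Pen): customer_id=4 -> matches Carol
  - order 3 (Cable): customer_id=1 -> matches Grace
  - order 4 (Laptop): customer_id=2 -> matches Sam
  - order 5 (Tablet): customer_id=2 -> matches Sam
  - order 6 (Notebook): customer_id=2 -> matches Sam
  - order 7 (Stapler): customer_id=1 -> matches Grace
  - order 8 (Chair): customer_id=1 -> matches Grace
So 1 of 8 rows is dropped.

SQL:
SELECT a.product, b.name AS customer
FROM orders a
INNER JOIN customers b ON a.customer_id = b.id

Result:
product  | customer
---------+---------
Pen      | Carol   
Cable    | Grace   
Laptop   | Sam     
Tablet   | Sam     
Notebook | Sam     
Stapler  | Grace   
Chair    | Grace   


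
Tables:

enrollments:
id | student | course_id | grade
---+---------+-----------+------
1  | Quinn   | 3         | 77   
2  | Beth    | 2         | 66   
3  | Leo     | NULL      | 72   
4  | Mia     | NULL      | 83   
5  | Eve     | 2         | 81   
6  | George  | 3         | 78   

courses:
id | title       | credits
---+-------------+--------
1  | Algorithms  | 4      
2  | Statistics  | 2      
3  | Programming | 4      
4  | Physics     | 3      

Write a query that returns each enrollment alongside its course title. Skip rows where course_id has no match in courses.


INNER JOIN keeps only enrollments rows whose course_id matches an id in courses. Walk through each enrollment:
  - enrollment 1 (Quinn): course_id=3 -> matches Programming
  - enrollment 2 (Beth): course_id=2 -> matches Statistics
  - enrollment 3 (Leo): course_id=NULL, no match -> dropped
  - enrollment 4 (Mia): course_id=NULL, no match -> dropped
  - enrollment 5 (Eve): course_id=2 -> matches Statistics
  - enrollment 6 (George): course_id=3 -> matches Programming
So 2 of 6 rows are dropped.

SQL:
SELECT a.student, b.title AS course
FROM enrollments a
INNER JOIN courses b ON a.course_id = b.id

Result:
student | course     
--------+------------
Quinn   | Programming
Beth    | Statistics 
Eve     | Statistics 
George  | Programming


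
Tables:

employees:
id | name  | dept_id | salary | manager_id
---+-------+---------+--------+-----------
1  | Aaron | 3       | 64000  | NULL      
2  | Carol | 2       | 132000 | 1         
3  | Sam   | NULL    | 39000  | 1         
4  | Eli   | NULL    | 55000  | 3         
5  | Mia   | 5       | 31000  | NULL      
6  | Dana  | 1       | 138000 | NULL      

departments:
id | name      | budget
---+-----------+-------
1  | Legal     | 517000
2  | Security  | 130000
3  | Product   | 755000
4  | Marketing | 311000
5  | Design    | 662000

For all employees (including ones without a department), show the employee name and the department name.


LEFT JOIN keeps every row from employees (the left table); where dept_id has no match in departments, the department columns become NULL. Walk through each employee:
  - employee 1 (Aaron): dept_id=3 -> matches Product
  - employee 2 (Carol): dept_id=2 -> matches Security
  - employee 3 (Sam): dept_id=NULL, no match -> kept with NULL
  - employee 4 (Eli): dept_id=NULL, no match -> kept with NULL
  - employee 5 (Mia): dept_id=5 -> matches Design
  - employee 6 (Dana): dept_id=1 -> matches Legal
All 6 rows appear; 2 have NULL department.

SQL:
SELECT a.name, b.name AS department
FROM employees a
LEFT JOIN departments b ON a.dept_id = b.id

Result:
name  | department
------+-----------
Aaron | Product   
Carol | Security  
Sam   | NULL      
Eli   | NULL      
Mia   | Design    
Dana  | Legal     


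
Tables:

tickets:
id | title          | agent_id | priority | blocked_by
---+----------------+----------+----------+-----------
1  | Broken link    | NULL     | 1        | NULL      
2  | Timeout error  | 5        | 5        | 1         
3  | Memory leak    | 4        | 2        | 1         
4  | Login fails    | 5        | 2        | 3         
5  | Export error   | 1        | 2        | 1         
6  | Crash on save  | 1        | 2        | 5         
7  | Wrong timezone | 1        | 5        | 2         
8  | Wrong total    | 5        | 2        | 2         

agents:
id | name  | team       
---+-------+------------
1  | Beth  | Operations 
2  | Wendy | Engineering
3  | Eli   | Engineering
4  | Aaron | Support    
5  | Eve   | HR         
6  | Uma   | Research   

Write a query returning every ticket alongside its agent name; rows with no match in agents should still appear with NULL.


LEFT JOIN keeps every row from tickets (the left table); where agent_id has no match in agents, the agent columns become NULL. Walk through each ticket:
  - ticket 1 (Broken link): agent_id=NULL, no match -> kept with NULL
  - ticket 2 (Timeout error): agent_id=5 -> matches Eve
  - ticket 3 (Memory leak): agent_id=4 -> matches Aaron
  - ticket 4 (Login fails): agent_id=5 -> matches Eve
  - ticket 5 (Export error): agent_id=1 -> matches Beth
  - ticket 6 (Crash on save): agent_id=1 -> matches Beth
  - ticket 7 (Wrong timezone): agent_id=1 -> matches Beth
  - ticket 8 (Wrong total): agent_id=5 -> matches Eve
All 8 rows appear; 1 has NULL agent.

SQL:
SELECT a.title, b.name AS agent
FROM tickets a
LEFT JOIN agents b ON a.agent_id = b.id

Result:
title          | agent
---------------+------
Broken link    | NULL 
Timeout error  | Eve  
Memory leak    | Aaron
Login fails    | Eve  
Export error   | Beth 
Crash on save  | Beth 
Wrong timezone | Beth 
Wrong total    | Eve  


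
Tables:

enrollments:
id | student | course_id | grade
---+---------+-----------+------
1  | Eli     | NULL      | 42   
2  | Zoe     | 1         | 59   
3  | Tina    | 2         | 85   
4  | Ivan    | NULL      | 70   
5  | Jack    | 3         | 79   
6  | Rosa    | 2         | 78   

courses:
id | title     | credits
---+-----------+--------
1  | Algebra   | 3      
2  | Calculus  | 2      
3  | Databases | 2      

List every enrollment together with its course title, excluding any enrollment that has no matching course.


INNER JOIN keeps only enrollments rows whose course_id matches an id in courses. Walk through each enrollment:
  - enrollment 1 (Eli): course_id=NULL, no match -> dropped
  - enrollment 2 (Zoe): course_id=1 -> matches Algebra
  - enrollment 3 (Tina): course_id=2 -> matches Calculus
  - enrollment 4 (Ivan): course_id=NULL, no match -> dropped
  - enrollment 5 (Jack): course_id=3 -> matches Databases
  - enrollment 6 (Rosa): course_id=2 -> matches Calculus
So 2 of 6 rows are dropped.

SQL:
SELECT a.student, b.title AS course
FROM enrollments a
INNER JOIN courses b ON a.course_id = b.id

Result:
student | course   
--------+----------
Zoe     | Algebra  
Tina    | Calculus 
Jack    | Databases
Rosa    | Calculus 


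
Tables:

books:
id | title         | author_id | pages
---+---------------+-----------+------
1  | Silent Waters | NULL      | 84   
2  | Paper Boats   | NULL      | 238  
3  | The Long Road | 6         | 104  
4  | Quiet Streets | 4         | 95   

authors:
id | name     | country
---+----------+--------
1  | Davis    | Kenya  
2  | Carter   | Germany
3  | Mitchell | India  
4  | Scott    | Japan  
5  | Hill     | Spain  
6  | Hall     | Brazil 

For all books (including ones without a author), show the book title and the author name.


LEFT JOIN keeps every row from books (the left table); where author_id has no match in authors, the author columns become NULL. Walk through each book:
  - book 1 (Silent Waters): author_id=NULL, no match -> kept with NULL
  - book 2 (Paper Boats): author_id=NULL, no match -> kept with NULL
  - book 3 (The Long Road): author_id=6 -> matches Hall
  - book 4 (Quiet Streets): author_id=4 -> matches Scott
All 4 rows appear; 2 have NULL author.

SQL:
SELECT a.title, b.name AS author
FROM books a
LEFT JOIN authors b ON a.author_id = b.id

Result:
title         | author
--------------+-------
Silent Waters | NULL  
Paper Boats   | NULL  
The Long Road | Hall  
Quiet Streets | Scott 


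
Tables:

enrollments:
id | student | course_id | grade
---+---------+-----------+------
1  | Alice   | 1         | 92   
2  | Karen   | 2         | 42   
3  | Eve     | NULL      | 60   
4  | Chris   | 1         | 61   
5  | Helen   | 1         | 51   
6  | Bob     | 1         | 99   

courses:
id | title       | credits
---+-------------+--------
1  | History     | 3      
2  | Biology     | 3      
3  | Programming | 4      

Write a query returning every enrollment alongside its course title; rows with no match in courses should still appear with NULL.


LEFT JOIN keeps every row from enrollments (the left table); where course_id has no match in courses, the course columns become NULL. Walk through each enrollment:
  - enrollment 1 (Alice): course_id=1 -> matches History
  - enrollment 2 (Karen): course_id=2 -> matches Biology
  - enrollment 3 (Eve): course_id=NULL, no match -> kept with NULL
  - enrollment 4 (Chris): course_id=1 -> matches History
  - enrollment 5 (Helen): course_id=1 -> matches History
  - enrollment 6 (Bob): course_id=1 -> matches History
All 6 rows appear; 1 has NULL course.

SQL:
SELECT a.student, b.title AS course
FROM enrollments a
LEFT JOIN courses b ON a.course_id = b.id

Result:
student | course 
--------+--------
Alice   | History
Karen   | Biology
Eve     | NULL   
Chris   | History
Helen   | History
Bob     | History


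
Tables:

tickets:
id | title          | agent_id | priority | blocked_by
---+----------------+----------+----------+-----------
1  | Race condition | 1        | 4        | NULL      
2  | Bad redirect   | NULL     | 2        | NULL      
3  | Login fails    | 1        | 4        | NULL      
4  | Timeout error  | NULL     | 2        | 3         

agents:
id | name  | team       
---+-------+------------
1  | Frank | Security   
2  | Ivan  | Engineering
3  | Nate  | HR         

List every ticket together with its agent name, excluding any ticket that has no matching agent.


INNER JOIN keeps only tickets rows whose agent_id matches an id in agents. Walk through each ticket:
  - ticket 1 (Race condition): agent_id=1 -> matches Frank
  - ticket 2 (Bad redirect): agent_id=NULL, no match -> dropped
  - ticket 3 (Login fails): agent_id=1 -> matches Frank
  - ticket 4 (Timeout error): agent_id=NULL, no match -> dropped
So 2 of 4 rows are dropped.

SQL:
SELECT a.title, b.name AS agent
FROM tickets a
INNER JOIN agents b ON a.agent_id = b.id

Result:
title          | agent
---------------+------
Race condition | Frank
Login fails    | Frank


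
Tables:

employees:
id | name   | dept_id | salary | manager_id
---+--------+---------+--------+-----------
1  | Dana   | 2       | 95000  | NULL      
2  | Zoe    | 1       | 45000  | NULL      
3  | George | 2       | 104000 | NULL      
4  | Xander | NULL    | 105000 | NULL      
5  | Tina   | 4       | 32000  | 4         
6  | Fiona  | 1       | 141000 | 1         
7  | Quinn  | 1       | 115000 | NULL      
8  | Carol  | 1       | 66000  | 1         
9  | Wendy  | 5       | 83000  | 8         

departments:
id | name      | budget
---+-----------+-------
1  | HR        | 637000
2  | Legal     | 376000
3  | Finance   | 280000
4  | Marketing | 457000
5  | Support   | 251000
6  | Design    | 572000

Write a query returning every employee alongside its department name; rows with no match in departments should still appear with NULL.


LEFT JOIN keeps every row from employees (the left table); where dept_id has no match in departments, the department columns become NULL. Walk through each employee:
  - employee 1 (Dana): dept_id=2 -> matches Legal
  - employee 2 (Zoe): dept_id=1 -> matches HR
  - employee 3 (George): dept_id=2 -> matches Legal
  - employee 4 (Xander): dept_id=NULL, no match -> kept with NULL
  - employee 5 (Tina): dept_id=4 -> matches Marketing
  - employee 6 (Fiona): dept_id=1 -> matches HR
  - employee 7 (Quinn): dept_id=1 -> matches HR
  - employee 8 (Carol): dept_id=1 -> matches HR
  - employee 9 (Wendy): dept_id=5 -> matches Support
All 9 rows appear; 1 has NULL department.

SQL:
SELECT a.name, b.name AS department
FROM employees a
LEFT JOIN departments b ON a.dept_id = b.id

Result:
name   | department
-------+-----------
Dana   | Legal     
Zoe    | HR        
George | Legal     
Xander | NULL      
Tina   | Marketing 
Fiona  | HR        
Quinn  | HR        
Carol  | HR        
Wendy  | Support   


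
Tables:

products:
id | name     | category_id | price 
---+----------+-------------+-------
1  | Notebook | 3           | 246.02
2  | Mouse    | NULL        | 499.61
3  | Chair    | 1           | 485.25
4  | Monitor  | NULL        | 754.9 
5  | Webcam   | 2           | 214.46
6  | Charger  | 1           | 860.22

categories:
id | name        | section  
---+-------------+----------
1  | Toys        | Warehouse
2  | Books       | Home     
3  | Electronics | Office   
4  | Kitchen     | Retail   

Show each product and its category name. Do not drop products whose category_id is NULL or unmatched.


LEFT JOIN keeps every row from products (the left table); where category_id has no match in categories, the category columns become NULL. Walk through each product:
  - product 1 (Notebook): category_id=3 -> matches Electronics
  - product 2 (Mouse): category_id=NULL, no match -> kept with NULL
  - product 3 (Chair): category_id=1 -> matches Toys
  - product 4 (Monitor): category_id=NULL, no match -> kept with NULL
  - product 5 (Webcam): category_id=2 -> matches Books
  - product 6 (Charger): category_id=1 -> matches Toys
All 6 rows appear; 2 have NULL category.

SQL:
SELECT a.name, b.name AS category
FROM products a
LEFT JOIN categories b ON a.category_id = b.id

Result:
name     | category   
---------+------------
Notebook | Electronics
Mouse    | NULL       
Chair    | Toys       
Monitor  | NULL       
Webcam   | Books      
Charger  | Toys       


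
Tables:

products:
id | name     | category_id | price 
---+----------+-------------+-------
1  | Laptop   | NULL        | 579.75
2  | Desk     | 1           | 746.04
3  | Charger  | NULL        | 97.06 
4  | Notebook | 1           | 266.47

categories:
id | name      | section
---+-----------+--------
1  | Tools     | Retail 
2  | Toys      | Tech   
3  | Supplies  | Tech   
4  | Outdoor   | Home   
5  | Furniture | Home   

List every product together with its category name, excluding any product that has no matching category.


INNER JOIN keeps only products rows whose category_id matches an id in categories. Walk through each product:
  - product 1 (Laptop): category_id=NULL, no match -> dropped
  - product 2 (Desk): category_id=1 -> matches Tools
  - product 3 (Charger): category_id=NULL, no match -> dropped
  - product 4 (Notebook): category_id=1 -> matches Tools
So 2 of 4 rows are dropped.

SQL:
SELECT a.name, b.name AS category
FROM products a
INNER JOIN categories b ON a.category_id = b.id

Result:
name     | category
---------+---------
Desk     | Tools   
Notebook | Tools   


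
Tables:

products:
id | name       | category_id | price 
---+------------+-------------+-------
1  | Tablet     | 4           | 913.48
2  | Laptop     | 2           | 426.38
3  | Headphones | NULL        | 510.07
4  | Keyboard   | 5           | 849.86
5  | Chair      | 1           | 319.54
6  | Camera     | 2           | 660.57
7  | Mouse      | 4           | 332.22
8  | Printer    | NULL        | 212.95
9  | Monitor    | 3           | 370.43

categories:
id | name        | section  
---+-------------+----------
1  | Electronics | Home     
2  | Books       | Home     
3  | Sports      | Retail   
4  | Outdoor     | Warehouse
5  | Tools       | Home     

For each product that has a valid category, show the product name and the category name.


INNER JOIN keeps only products rows whose category_id matches an id in categories. Walk through each product:
  - product 1 (Tablet): category_id=4 -> matches Outdoor
  - product 2 (Laptop): category_id=2 -> matches Books
  - product 3 (Headphones): category_id=NULL, no match -> dropped
  - product 4 (Keyboard): category_id=5 -> matches Tools
  - product 5 (Chair): category_id=1 -> matches Electronics
  - product 6 (Camera): category_id=2 -> matches Books
  - product 7 (Mouse): category_id=4 -> matches Outdoor
  - product 8 (Printer): category_id=NULL, no match -> dropped
  - product 9 (Monitor): category_id=3 -> matches Sports
So 2 of 9 rows are dropped.

SQL:
SELECT a.name, b.name AS category
FROM products a
INNER JOIN categories b ON a.category_id = b.id

Result:
name     | category   
---------+------------
Tablet   | Outdoor    
Laptop   | Books      
Keyboard | Tools      
Chair    | Electronics
Camera   | Books      
Mouse    | Outdoor    
Monitor  | Sports     


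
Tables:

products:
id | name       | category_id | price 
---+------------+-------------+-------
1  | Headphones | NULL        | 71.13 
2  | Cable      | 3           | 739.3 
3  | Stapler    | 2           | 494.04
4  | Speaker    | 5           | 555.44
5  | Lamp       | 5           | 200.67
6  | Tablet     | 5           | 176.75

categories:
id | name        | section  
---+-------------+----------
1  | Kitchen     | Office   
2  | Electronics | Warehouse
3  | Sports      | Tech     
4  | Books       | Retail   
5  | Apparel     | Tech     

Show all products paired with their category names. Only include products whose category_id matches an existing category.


INNER JOIN keeps only products rows whose category_id matches an id in categories. Walk through each product:
  - product 1 (Headphones): category_id=NULL, no match -> dropped
  - product 2 (Cable): category_id=3 -> matches Sports
  - product 3 (Stapler): category_id=2 -> matches Electronics
  - product 4 (Speaker): category_id=5 -> matches Apparel
  - product 5 (Lamp): category_id=5 -> matches Apparel
  - product 6 (Tablet): category_id=5 -> matches Apparel
So 1 of 6 rows is dropped.

SQL:
SELECT a.name, b.name AS category
FROM products a
INNER JOIN categories b ON a.category_id = b.id

Result:
name    | category   
--------+------------
Cable   | Sports     
Stapler | Electronics
Speaker | Apparel    
Lamp    | Apparel    
Tablet  | Apparel    


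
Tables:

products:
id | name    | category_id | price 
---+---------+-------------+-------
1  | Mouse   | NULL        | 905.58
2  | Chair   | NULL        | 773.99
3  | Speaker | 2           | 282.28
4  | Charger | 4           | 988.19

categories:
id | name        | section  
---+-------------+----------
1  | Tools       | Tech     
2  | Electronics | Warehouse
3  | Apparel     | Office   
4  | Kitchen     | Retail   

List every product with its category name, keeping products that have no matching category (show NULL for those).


LEFT JOIN keeps every row from products (the left table); where category_id has no match in categories, the category columns become NULL. Walk through each product:
  - product 1 (Mouse): category_id=NULL, no match -> kept with NULL
  - product 2 (Chair): category_id=NULL, no match -> kept with NULL
  - product 3 (Speaker): category_id=2 -> matches Electronics
  - product 4 (Charger): category_id=4 -> matches Kitchen
All 4 rows appear; 2 have NULL category.

SQL:
SELECT a.name, b.name AS category
FROM products a
LEFT JOIN categories b ON a.category_id = b.id

Result:
name    | category   
--------+------------
Mouse   | NULL       
Chair   | NULL       
Speaker | Electronics
Charger | Kitchen    


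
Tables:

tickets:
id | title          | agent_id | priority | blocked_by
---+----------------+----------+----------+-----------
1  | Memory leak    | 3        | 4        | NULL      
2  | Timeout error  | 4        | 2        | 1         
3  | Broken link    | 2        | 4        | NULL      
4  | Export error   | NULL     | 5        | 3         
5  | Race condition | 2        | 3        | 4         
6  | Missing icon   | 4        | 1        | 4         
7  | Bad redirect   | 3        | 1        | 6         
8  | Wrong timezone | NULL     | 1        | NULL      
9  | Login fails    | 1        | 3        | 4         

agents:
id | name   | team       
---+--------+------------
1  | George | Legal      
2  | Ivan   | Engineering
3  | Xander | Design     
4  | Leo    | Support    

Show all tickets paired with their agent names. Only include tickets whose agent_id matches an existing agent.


INNER JOIN keeps only tickets rows whose agent_id matches an id in agents. Walk through each ticket:
  - ticket 1 (Memory leak): agent_id=3 -> matches Xander
  - ticket 2 (Timeout error): agent_id=4 -> matches Leo
  - ticket 3 (Broken link): agent_id=2 -> matches Ivan
  - ticket 4 (Export error): agent_id=NULL, no match -> dropped
  - ticket 5 (Race condition): agent_id=2 -> matches Ivan
  - ticket 6 (Missing icon): agent_id=4 -> matches Leo
  - ticket 7 (Bad redirect): agent_id=3 -> matches Xander
  - ticket 8 (Wrong timezone): agent_id=NULL, no match -> dropped
  - ticket 9 (Login fails): agent_id=1 -> matches George
So 2 of 9 rows are dropped.

SQL:
SELECT a.title, b.name AS agent
FROM tickets a
INNER JOIN agents b ON a.agent_id = b.id

Result:
title          | agent 
---------------+-------
Memory leak    | Xander
Timeout error  | Leo   
Broken link    | Ivan  
Race condition | Ivan  
Missing icon   | Leo   
Bad redirect   | Xander
Login fails    | George


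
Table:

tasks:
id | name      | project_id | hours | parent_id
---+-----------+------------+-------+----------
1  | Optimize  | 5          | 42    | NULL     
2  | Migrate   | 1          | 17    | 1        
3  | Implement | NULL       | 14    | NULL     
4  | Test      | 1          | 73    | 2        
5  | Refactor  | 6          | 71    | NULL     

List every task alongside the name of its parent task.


This is a self-join: tasks is joined to a second copy of itself, matching each row's parent_id to another row's id. Use LEFT JOIN so rows with parent_id=NULL are kept.
  - task 1 (Optimize): parent_id=NULL -> NULL
  - task 2 (Migrate): parent_id=1 -> Optimize
  - task 3 (Implement): parent_id=NULL -> NULL
  - task 4 (Test): parent_id=2 -> Migrate
  - task 5 (Refactor): parent_id=NULL -> NULL

SQL:
SELECT a.name AS item, b.name AS parent
FROM tasks a
LEFT JOIN tasks b ON a.parent_id = b.id

Result:
item      | parent  
----------+---------
Optimize  | NULL    
Migrate   | Optimize
Implement | NULL    
Test      | Migrate 
Refactor  | NULL    


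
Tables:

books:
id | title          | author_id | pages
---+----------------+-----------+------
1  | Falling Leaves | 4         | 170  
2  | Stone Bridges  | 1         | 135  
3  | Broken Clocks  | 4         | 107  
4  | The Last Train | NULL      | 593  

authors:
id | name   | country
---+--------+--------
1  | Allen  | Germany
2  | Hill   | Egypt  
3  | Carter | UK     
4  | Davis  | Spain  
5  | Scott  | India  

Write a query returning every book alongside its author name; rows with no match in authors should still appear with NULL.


LEFT JOIN keeps every row from books (the left table); where author_id has no match in authors, the author columns become NULL. Walk through each book:
  - book 1 (Falling Leaves): author_id=4 -> matches Davis
  - book 2 (Stone Bridges): author_id=1 -> matches Allen
  - book 3 (Broken Clocks): author_id=4 -> matches Davis
  - book 4 (The Last Train): author_id=NULL, no match -> kept with NULL
All 4 rows appear; 1 has NULL author.

SQL:
SELECT a.title, b.name AS author
FROM books a
LEFT JOIN authors b ON a.author_id = b.id

Result:
title          | author
---------------+-------
Falling Leaves | Davis 
Stone Bridges  | Allen 
Broken Clocks  | Davis 
The Last Train | NULL  
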